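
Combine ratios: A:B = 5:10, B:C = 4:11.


Match B: multiply A:B by 4 → 20:40
Multiply B:C by 10 → 40:110
Combined: 20:40:110
GCD = 10
= 2:4:11

2:4:11


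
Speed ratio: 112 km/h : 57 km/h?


Ratio = 112:57
GCD = 1
Simplified = 112:57
Time ratio (same distance) = 57:112
Speed ratio = 112:57

112:57


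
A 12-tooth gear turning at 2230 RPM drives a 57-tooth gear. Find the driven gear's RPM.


Gear ratio = 12:57 = 4:19
RPM_B = RPM_A × (teeth_A / teeth_B)
= 2230 × (12/57)
= 469.5 RPM

469.5 RPM


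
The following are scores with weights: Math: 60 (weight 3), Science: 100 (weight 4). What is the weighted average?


Numerator = 60×3 + 100×4
= 180 + 400
= 580
Total weight = 7
Weighted avg = 580/7
= 82.86

82.86


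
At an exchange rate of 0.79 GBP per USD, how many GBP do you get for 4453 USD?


Amount × rate = 4453 × 0.79
= 3517.87 GBP

3517.87 GBP


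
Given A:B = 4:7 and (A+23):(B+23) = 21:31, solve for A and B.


Let A = 4k, B = 7k.
(4k + 23) / (7k + 23) = 21/31
Cross-multiply: 31(4k + 23) = 21(7k + 23)
124k + 713 = 147k + 483
124k - 147k = 483 - 713
-23k = -230
k = -230/-23 = 10
A = 4×10 = 40, B = 7×10 = 70
= A = 40, B = 70

A = 40, B = 70


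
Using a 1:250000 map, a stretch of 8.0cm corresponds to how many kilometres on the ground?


Real distance = map distance × scale
= 8.0cm × 250000
= 2000000 cm = 20000.0 m
= 20.000 km

20.000 km


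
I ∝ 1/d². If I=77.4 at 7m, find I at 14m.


I₁d₁² = I₂d₂²
I₂ = I₁ × (d₁/d₂)²
= 77.4 × (7/14)²
= 77.4 × 49/196
= 3792.6/196
= 19.3500

19.3500


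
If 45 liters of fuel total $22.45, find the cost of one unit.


Unit rate = total / quantity
= 22.45 / 45
= $0.50 per unit

$0.50 per unit


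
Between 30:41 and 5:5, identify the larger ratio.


30/41 = 0.7317
5/5 = 1.0000
0.7317 < 1.0000, so 30:41 is less
= 5:5

5:5


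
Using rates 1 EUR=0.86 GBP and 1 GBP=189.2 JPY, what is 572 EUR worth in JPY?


Step 1: 572 EUR × 0.86 = 491.92 GBP
Step 2: 491.92 GBP × 189.2 = 93071.26 JPY
Implied rate EUR→JPY = 0.86 × 189.2 = 162.7120
= 93071.26 JPY

93071.26 JPY


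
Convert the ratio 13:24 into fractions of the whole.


Total parts = 13 + 24 = 37
First part: 13/37 = 13/37
Second part: 24/37 = 24/37
= 13/37 and 24/37

13/37 and 24/37


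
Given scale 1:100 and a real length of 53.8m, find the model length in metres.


Model size = real / scale
= 53.8 / 100
= 0.5380 m

0.5380 m


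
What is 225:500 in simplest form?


GCD(225, 500) = 25
225/25 : 500/25
= 9:20

9:20


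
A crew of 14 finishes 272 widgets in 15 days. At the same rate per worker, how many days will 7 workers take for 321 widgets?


Days ∝ work / workers, so d₂ = d₁ × (m₁/m₂) × (w₂/w₁)
Workers factor (inverse): 14/7 = 2.0000
Work factor (direct): 321/272 ≈ 1.1801
d₂ = 15 × 14/7 × 321/272 = (15 × 14 × 321) / (7 × 272) = 67410/1904
≈ 35.40 days

35.40 days


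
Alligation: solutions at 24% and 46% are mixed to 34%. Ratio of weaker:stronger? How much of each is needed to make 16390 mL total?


Let x parts of 24% mix with y parts of 46%.
24x + 46y = 34(x + y)
24x + 46y = 34x + 34y
x(24 - 34) = y(34 - 46)
x/y = (46 - 34)/(34 - 24) = 12/10
Simplify: 6:5
Total parts = 11; one part = 16390/11 = 1490.00 mL
24% solution: 6×1490.00 = 8940.00 mL
46% solution: 5×1490.00 = 7450.00 mL
= ratio 6:5; 8940.00 mL and 7450.00 mL

ratio 6:5; 8940.00 mL and 7450.00 mL


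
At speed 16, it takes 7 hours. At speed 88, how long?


Inverse proportion: x × y = constant
k = 16 × 7 = 112
y₂ = k / 88 = 112 / 88
= 1.27

1.27


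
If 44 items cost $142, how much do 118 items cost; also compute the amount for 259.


Direct proportion: y/x = constant
k = 142/44 ≈ 3.2273
y at x=118: k × 118 = 142 × 118 / 44 = 16756/44 ≈ 380.82
y at x=259: k × 259 = 142 × 259 / 44 = 36778/44 ≈ 835.86
= 380.82 and 835.86

380.82 and 835.86


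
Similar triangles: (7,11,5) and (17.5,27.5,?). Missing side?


Scale factor = 17.5/7 = 2.5
Missing side = 5 × 2.5
= 12.5

12.5


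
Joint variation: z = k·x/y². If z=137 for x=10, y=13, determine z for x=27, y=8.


z = k·x/y²
Solve for k using the known point: k = z·y²/x = 137×169/10 = 23153/10 = 2315.3000
Now evaluate at x=27, y=8:
z = k × 27 / 64 = (23153 × 27) / (10 × 64) = 625131/640
≈ 976.7672

976.7672


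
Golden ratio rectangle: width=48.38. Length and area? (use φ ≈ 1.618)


φ = (1 + √5) / 2 ≈ 1.618
Length = width × φ = 48.38 × 1.618 = 78.27884
≈ 78.28
Area = width × length = 48.38 × 78.27884 = 3787.1302792 ≈ 3787.13
= Length: 78.28, Area: 3787.13

Length: 78.28, Area: 3787.13


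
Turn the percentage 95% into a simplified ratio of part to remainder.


95% means 95 parts out of 100; remainder = 5
Part : remainder = 95:5
GCD = 5
= 19:1

19:1


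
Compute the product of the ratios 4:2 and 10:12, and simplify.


Compound ratio = (4×10) : (2×12)
= 40:24
GCD = 8
= 5:3

5:3


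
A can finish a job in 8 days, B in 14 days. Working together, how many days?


Rate of A = 1/8 per day
Rate of B = 1/14 per day
Combined rate = 1/8 + 1/14 = 22/112 ≈ 0.1964 per day
Days = 1 / combined rate = 112/22
≈ 5.09 days

5.09 days


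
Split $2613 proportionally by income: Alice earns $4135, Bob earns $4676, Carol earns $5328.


Total income = 4135 + 4676 + 5328 = $14139
Alice: $2613 × 4135/14139 = $764.18
Bob: $2613 × 4676/14139 = $864.16
Carol: $2613 × 5328/14139 = $984.66
= Alice: $764.18, Bob: $864.16, Carol: $984.66

Alice: $764.18, Bob: $864.16, Carol: $984.66


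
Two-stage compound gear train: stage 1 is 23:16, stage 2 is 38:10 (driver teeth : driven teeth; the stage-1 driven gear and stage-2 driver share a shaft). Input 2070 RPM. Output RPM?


Stage 1: RPM_B = RPM_A × t_A/t_B = 2070 × 23/16 = 47610/16 ≈ 2975.63
B and C share a shaft → RPM_C = RPM_B
Stage 2: RPM_D = RPM_C × t_C/t_D = RPM_A × (t_A×t_C)/(t_B×t_D)
Overall ratio = (23×38)/(16×10) = 874/160
RPM_D = 2070 × 874/160 = 1809180/160
≈ 11307.38 RPM

11307.38 RPM


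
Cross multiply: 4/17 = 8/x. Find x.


Cross multiply: 4 × x = 17 × 8
4x = 136
x = 136 / 4
= 34.00

34.00


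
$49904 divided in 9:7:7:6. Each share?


Total parts = 9 + 7 + 7 + 6 = 29
Part 1: 49904 × 9/29 = 15487.45
Part 2: 49904 × 7/29 = 12045.79
Part 3: 49904 × 7/29 = 12045.79
Part 4: 49904 × 6/29 = 10324.97
= Part 1: $15487.45, Part 2: $12045.79, Part 3: $12045.79, Part 4: $10324.97

Part 1: $15487.45, Part 2: $12045.79, Part 3: $12045.79, Part 4: $10324.97


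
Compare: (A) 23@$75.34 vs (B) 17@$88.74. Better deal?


Deal A: $75.34/23 = $3.2757/unit
Deal B: $88.74/17 = $5.2200/unit
A is cheaper per unit
= Deal A

Deal A


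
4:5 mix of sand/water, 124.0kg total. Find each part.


Total parts = 4 + 5 = 9
sand: 124.0 × 4/9 = 55.1kg
water: 124.0 × 5/9 = 68.9kg
= 55.1kg and 68.9kg

55.1kg and 68.9kg


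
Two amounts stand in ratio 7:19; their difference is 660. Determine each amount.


Let A = 7k, B = 19k.
19k - 7k = 660
12k = 660 → k = 660/12 = 55
A = 7×55 = 385, B = 19×55 = 1045
= A = 385, B = 1045

A = 385, B = 1045


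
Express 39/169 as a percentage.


Percentage = (part / whole) × 100
= (39 / 169) × 100
≈ 23.08%

23.08%


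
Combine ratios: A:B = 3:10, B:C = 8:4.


Match B: multiply A:B by 8 → 24:80
Multiply B:C by 10 → 80:40
Combined: 24:80:40
GCD = 8
= 3:10:5

3:10:5


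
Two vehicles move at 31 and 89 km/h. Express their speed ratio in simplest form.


Ratio = 31:89
GCD = 1
Simplified = 31:89
Time ratio (same distance) = 89:31
Speed ratio = 31:89

31:89


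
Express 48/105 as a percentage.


Percentage = (part / whole) × 100
= (48 / 105) × 100
≈ 45.71%

45.71%


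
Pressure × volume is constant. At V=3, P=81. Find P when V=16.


Inverse proportion: x × y = constant
k = 3 × 81 = 243
y₂ = k / 16 = 243 / 16
= 15.19

15.19


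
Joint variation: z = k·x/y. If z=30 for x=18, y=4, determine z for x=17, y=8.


z = k·x/y
Solve for k using the known point: k = z·y/x = 30×4/18 = 120/18 ≈ 6.6667
Now evaluate at x=17, y=8:
z = k × 17 / 8 = (120 × 17) / (18 × 8) = 2040/144
≈ 14.1667

14.1667


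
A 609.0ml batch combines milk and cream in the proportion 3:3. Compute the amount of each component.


Total parts = 3 + 3 = 6
milk: 609.0 × 3/6 = 304.5ml
cream: 609.0 × 3/6 = 304.5ml
= 304.5ml and 304.5ml

304.5ml and 304.5ml


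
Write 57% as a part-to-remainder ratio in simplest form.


57% means 57 parts out of 100; remainder = 43
Part : remainder = 57:43
GCD = 1
= 57:43

57:43


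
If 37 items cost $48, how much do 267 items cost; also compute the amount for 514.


Direct proportion: y/x = constant
k = 48/37 ≈ 1.2973
y at x=267: k × 267 = 48 × 267 / 37 = 12816/37 ≈ 346.38
y at x=514: k × 514 = 48 × 514 / 37 = 24672/37 ≈ 666.81
= 346.38 and 666.81

346.38 and 666.81


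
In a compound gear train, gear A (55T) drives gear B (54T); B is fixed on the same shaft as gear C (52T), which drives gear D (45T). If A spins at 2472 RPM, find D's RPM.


Stage 1: RPM_B = RPM_A × t_A/t_B = 2472 × 55/54 = 135960/54 ≈ 2517.78
B and C share a shaft → RPM_C = RPM_B
Stage 2: RPM_D = RPM_C × t_C/t_D = RPM_A × (t_A×t_C)/(t_B×t_D)
Overall ratio = (55×52)/(54×45) = 2860/2430
RPM_D = 2472 × 2860/2430 = 7069920/2430
≈ 2909.43 RPM

2909.43 RPM


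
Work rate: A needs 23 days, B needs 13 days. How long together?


Rate of A = 1/23 per day
Rate of B = 1/13 per day
Combined rate = 1/23 + 1/13 = 36/299 ≈ 0.1204 per day
Days = 1 / combined rate = 299/36
≈ 8.31 days

8.31 days


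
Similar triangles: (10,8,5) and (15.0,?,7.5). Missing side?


Scale factor = 15.0/10 = 1.5
Missing side = 8 × 1.5
= 12.0

12.0


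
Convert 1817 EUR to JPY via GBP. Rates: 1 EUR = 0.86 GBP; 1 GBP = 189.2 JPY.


Step 1: 1817 EUR × 0.86 = 1562.62 GBP
Step 2: 1562.62 GBP × 189.2 = 295647.70 JPY
Implied rate EUR→JPY = 0.86 × 189.2 = 162.7120
= 295647.70 JPY

295647.70 JPY


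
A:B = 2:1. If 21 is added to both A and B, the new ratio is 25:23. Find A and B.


Let A = 2k, B = 1k.
(2k + 21) / (1k + 21) = 25/23
Cross-multiply: 23(2k + 21) = 25(1k + 21)
46k + 483 = 25k + 525
46k - 25k = 525 - 483
21k = 42
k = 42/21 = 2
A = 2×2 = 4, B = 1×2 = 2
= A = 4, B = 2

A = 4, B = 2


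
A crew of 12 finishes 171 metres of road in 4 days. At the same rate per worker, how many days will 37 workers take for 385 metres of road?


Days ∝ work / workers, so d₂ = d₁ × (m₁/m₂) × (w₂/w₁)
Workers factor (inverse): 12/37 ≈ 0.3243
Work factor (direct): 385/171 ≈ 2.2515
d₂ = 4 × 12/37 × 385/171 = (4 × 12 × 385) / (37 × 171) = 18480/6327
≈ 2.92 days

2.92 days


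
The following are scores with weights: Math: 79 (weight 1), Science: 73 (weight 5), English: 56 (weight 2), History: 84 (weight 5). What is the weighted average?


Numerator = 79×1 + 73×5 + 56×2 + 84×5
= 79 + 365 + 112 + 420
= 976
Total weight = 13
Weighted avg = 976/13
= 75.08

75.08


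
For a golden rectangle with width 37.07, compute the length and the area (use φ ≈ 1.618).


φ = (1 + √5) / 2 ≈ 1.618
Length = width × φ = 37.07 × 1.618 = 59.97926
≈ 59.98
Area = width × length = 37.07 × 59.97926 = 2223.4311682 ≈ 2223.43
= Length: 59.98, Area: 2223.43

Length: 59.98, Area: 2223.43


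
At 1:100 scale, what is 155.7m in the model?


Model size = real / scale
= 155.7 / 100
= 1.5570 m

1.5570 m


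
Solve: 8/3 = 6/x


Cross multiply: 8 × x = 3 × 6
8x = 18
x = 18 / 8
= 2.25

2.25


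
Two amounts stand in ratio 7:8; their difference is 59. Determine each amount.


Let A = 7k, B = 8k.
8k - 7k = 59
1k = 59 → k = 59/1 = 59
A = 7×59 = 413, B = 8×59 = 472
= A = 413, B = 472

A = 413, B = 472


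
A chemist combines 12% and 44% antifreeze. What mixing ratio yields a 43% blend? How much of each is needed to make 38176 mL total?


Let x parts of 12% mix with y parts of 44%.
12x + 44y = 43(x + y)
12x + 44y = 43x + 43y
x(12 - 43) = y(43 - 44)
x/y = (44 - 43)/(43 - 12) = 1/31
Simplify: 1:31
Total parts = 32; one part = 38176/32 = 1193.00 mL
12% solution: 1×1193.00 = 1193.00 mL
44% solution: 31×1193.00 = 36983.00 mL
= ratio 1:31; 1193.00 mL and 36983.00 mL

ratio 1:31; 1193.00 mL and 36983.00 mL


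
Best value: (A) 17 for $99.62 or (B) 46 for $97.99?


Deal A: $99.62/17 = $5.8600/unit
Deal B: $97.99/46 = $2.1302/unit
B is cheaper per unit
= Deal B

Deal B


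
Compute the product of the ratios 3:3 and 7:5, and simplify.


Compound ratio = (3×7) : (3×5)
= 21:15
GCD = 3
= 7:5

7:5


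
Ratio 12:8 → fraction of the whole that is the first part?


Total parts = 12 + 8 = 20
First part: 12/20 = 3/5
= 3/5

3/5


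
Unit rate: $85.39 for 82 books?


Unit rate = total / quantity
= 85.39 / 82
= $1.04 per unit

$1.04 per unit


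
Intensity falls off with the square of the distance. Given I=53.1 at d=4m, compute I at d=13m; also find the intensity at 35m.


I₁d₁² = I₂d₂²
I at 13m = 53.1 × (4/13)² = 53.1 × 16/169 = 849.6/169 ≈ 5.0272
I at 35m = 53.1 × (4/35)² = 53.1 × 16/1225 = 849.6/1225 ≈ 0.6936
= 5.0272 and 0.6936

5.0272 and 0.6936


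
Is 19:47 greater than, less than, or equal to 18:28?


19/47 = 0.4043
18/28 = 0.6429
0.4043 < 0.6429, so 19:47 is less
= less than

less than


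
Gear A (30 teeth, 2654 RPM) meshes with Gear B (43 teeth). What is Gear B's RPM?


Gear ratio = 30:43 = 30:43
RPM_B = RPM_A × (teeth_A / teeth_B)
= 2654 × (30/43)
= 1851.6 RPM

1851.6 RPM


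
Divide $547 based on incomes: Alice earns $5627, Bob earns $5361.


Total income = 5627 + 5361 = $10988
Alice: $547 × 5627/10988 = $280.12
Bob: $547 × 5361/10988 = $266.88
= Alice: $280.12, Bob: $266.88

Alice: $280.12, Bob: $266.88


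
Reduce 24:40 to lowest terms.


GCD(24, 40) = 8
24/8 : 40/8
= 3:5

3:5


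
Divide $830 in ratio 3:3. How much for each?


Total parts = 3 + 3 = 6
Part 1: 830 × 3/6 = 415.00
Part 2: 830 × 3/6 = 415.00
= Part 1: $415.00, Part 2: $415.00

Part 1: $415.00, Part 2: $415.00


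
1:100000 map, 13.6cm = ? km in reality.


Real distance = map distance × scale
= 13.6cm × 100000
= 1360000 cm = 13600.0 m
= 13.600 km

13.600 km


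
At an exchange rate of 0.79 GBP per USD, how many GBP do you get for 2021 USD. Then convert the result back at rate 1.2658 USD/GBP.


Amount × rate = 2021 × 0.79 = 1596.59 GBP
Round-trip: 1596.59 × 1.2658 = 2020.96 USD
= 1596.59 GBP, then 2020.96 USD

1596.59 GBP, then 2020.96 USD


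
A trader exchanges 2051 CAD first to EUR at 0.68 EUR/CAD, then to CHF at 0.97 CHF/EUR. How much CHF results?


Step 1: 2051 CAD × 0.68 = 1394.68 EUR
Step 2: 1394.68 EUR × 0.97 = 1352.84 CHF
Implied rate CAD→CHF = 0.68 × 0.97 = 0.6596
= 1352.84 CHF

1352.84 CHF


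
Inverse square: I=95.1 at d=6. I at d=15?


I₁d₁² = I₂d₂²
I₂ = I₁ × (d₁/d₂)²
= 95.1 × (6/15)²
= 95.1 × 36/225
= 3423.6/225
= 15.2160

15.2160


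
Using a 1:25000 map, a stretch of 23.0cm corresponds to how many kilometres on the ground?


Real distance = map distance × scale
= 23.0cm × 25000
= 575000 cm = 5750.0 m
= 5.750 km

5.750 km


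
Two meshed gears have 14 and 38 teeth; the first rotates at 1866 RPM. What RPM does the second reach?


Gear ratio = 14:38 = 7:19
RPM_B = RPM_A × (teeth_A / teeth_B)
= 1866 × (14/38)
= 687.5 RPM

687.5 RPM


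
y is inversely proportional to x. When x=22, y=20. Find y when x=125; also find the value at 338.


Inverse proportion: x × y = constant
k = 22 × 20 = 440
At x=125: k/125 = 3.52
At x=338: k/338 = 1.30
= 3.52 and 1.30

3.52 and 1.30


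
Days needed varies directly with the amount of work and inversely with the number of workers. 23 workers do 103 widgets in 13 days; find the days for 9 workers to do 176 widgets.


Days ∝ work / workers, so d₂ = d₁ × (m₁/m₂) × (w₂/w₁)
Workers factor (inverse): 23/9 ≈ 2.5556
Work factor (direct): 176/103 ≈ 1.7087
d₂ = 13 × 23/9 × 176/103 = (13 × 23 × 176) / (9 × 103) = 52624/927
≈ 56.77 days

56.77 days


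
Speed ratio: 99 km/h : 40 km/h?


Ratio = 99:40
GCD = 1
Simplified = 99:40
Time ratio (same distance) = 40:99
Speed ratio = 99:40

99:40


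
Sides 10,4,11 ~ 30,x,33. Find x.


Scale factor = 30/10 = 3
Missing side = 4 × 3
= 12.0

12.0


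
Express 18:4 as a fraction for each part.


Total parts = 18 + 4 = 22
First part: 18/22 = 9/11
Second part: 4/22 = 2/11
= 9/11 and 2/11

9/11 and 2/11


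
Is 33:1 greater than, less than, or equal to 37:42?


33/1 = 33.0000
37/42 = 0.8810
33.0000 > 0.8810, so 33:1 is greater
= greater than

greater than


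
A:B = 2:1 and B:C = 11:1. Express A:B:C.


Match B: multiply A:B by 11 → 22:11
Multiply B:C by 1 → 11:1
Combined: 22:11:1
GCD = 1
= 22:11:1

22:11:1


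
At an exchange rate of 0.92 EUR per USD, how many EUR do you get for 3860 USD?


Amount × rate = 3860 × 0.92
= 3551.20 EUR

3551.20 EUR


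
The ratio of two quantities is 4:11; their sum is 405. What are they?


Let A = 4k, B = 11k.
4k + 11k = 405
15k = 405 → k = 405/15 = 27
A = 4×27 = 108, B = 11×27 = 297
= A = 108, B = 297

A = 108, B = 297


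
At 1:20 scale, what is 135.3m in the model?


Model size = real / scale
= 135.3 / 20
= 6.7650 m

6.7650 m


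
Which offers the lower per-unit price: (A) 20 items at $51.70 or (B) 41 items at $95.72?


Deal A: $51.70/20 = $2.5850/unit
Deal B: $95.72/41 = $2.3346/unit
B is cheaper per unit
= Deal B

Deal B


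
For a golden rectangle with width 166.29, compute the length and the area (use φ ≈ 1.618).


φ = (1 + √5) / 2 ≈ 1.618
Length = width × φ = 166.29 × 1.618 = 269.05722
≈ 269.06
Area = width × length = 166.29 × 269.05722 = 44741.5251138 ≈ 44741.53
= Length: 269.06, Area: 44741.53

Length: 269.06, Area: 44741.53


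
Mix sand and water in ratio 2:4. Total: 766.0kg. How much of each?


Total parts = 2 + 4 = 6
sand: 766.0 × 2/6 = 255.3kg
water: 766.0 × 4/6 = 510.7kg
= 255.3kg and 510.7kg

255.3kg and 510.7kg


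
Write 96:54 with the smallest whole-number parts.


GCD(96, 54) = 6
96/6 : 54/6
= 16:9

16:9


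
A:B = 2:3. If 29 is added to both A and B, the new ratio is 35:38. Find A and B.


Let A = 2k, B = 3k.
(2k + 29) / (3k + 29) = 35/38
Cross-multiply: 38(2k + 29) = 35(3k + 29)
76k + 1102 = 105k + 1015
76k - 105k = 1015 - 1102
-29k = -87
k = -87/-29 = 3
A = 2×3 = 6, B = 3×3 = 9
= A = 6, B = 9

A = 6, B = 9


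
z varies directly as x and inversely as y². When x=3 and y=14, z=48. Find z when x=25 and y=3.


z = k·x/y²
Solve for k using the known point: k = z·y²/x = 48×196/3 = 9408/3 = 3136.0000
Now evaluate at x=25, y=3:
z = k × 25 / 9 = (9408 × 25) / (3 × 9) = 235200/27
≈ 8711.1111

8711.1111


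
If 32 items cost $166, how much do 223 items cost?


Direct proportion: y/x = constant
k = 166/32 = 5.1875
y₂ = k × 223 = 166 × 223 / 32 = 37018/32
≈ 1156.81

1156.81


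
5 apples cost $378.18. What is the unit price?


Unit rate = total / quantity
= 378.18 / 5
= $75.64 per unit

$75.64 per unit


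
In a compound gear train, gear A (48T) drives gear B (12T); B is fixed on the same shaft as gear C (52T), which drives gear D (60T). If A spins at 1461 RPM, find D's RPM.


Stage 1: RPM_B = RPM_A × t_A/t_B = 1461 × 48/12 = 70128/12 = 5844.00
B and C share a shaft → RPM_C = RPM_B
Stage 2: RPM_D = RPM_C × t_C/t_D = RPM_A × (t_A×t_C)/(t_B×t_D)
Overall ratio = (48×52)/(12×60) = 2496/720
RPM_D = 1461 × 2496/720 = 3646656/720
= 5064.80 RPM

5064.80 RPM


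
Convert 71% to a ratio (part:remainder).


71% means 71 parts out of 100; remainder = 29
Part : remainder = 71:29
GCD = 1
= 71:29

71:29


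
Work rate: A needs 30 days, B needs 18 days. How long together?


Rate of A = 1/30 per day
Rate of B = 1/18 per day
Combined rate = 1/30 + 1/18 = 48/540 ≈ 0.0889 per day
Days = 1 / combined rate = 540/48
= 11.25 days

11.25 days


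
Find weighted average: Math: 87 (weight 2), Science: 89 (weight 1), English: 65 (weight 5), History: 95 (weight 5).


Numerator = 87×2 + 89×1 + 65×5 + 95×5
= 174 + 89 + 325 + 475
= 1063
Total weight = 13
Weighted avg = 1063/13
= 81.77

81.77


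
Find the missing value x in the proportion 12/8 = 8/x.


Cross multiply: 12 × x = 8 × 8
12x = 64
x = 64 / 12
= 5.33

5.33


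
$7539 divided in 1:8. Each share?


Total parts = 1 + 8 = 9
Part 1: 7539 × 1/9 = 837.67
Part 2: 7539 × 8/9 = 6701.33
= Part 1: $837.67, Part 2: $6701.33

Part 1: $837.67, Part 2: $6701.33


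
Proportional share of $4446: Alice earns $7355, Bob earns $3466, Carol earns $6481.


Total income = 7355 + 3466 + 6481 = $17302
Alice: $4446 × 7355/17302 = $1889.97
Bob: $4446 × 3466/17302 = $890.64
Carol: $4446 × 6481/17302 = $1665.39
= Alice: $1889.97, Bob: $890.64, Carol: $1665.39

Alice: $1889.97, Bob: $890.64, Carol: $1665.39


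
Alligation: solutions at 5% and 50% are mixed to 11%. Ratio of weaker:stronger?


Let x parts of 5% mix with y parts of 50%.
5x + 50y = 11(x + y)
5x + 50y = 11x + 11y
x(5 - 11) = y(11 - 50)
x/y = (50 - 11)/(11 - 5) = 39/6
Simplify: 13:2
= 13:2

13:2


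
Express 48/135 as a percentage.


Percentage = (part / whole) × 100
= (48 / 135) × 100
≈ 35.56%

35.56%


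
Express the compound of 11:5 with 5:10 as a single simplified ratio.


Compound ratio = (11×5) : (5×10)
= 55:50
GCD = 5
= 11:10

11:10


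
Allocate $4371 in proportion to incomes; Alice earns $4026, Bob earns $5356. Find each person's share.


Total income = 4026 + 5356 = $9382
Alice: $4371 × 4026/9382 = $1875.68
Bob: $4371 × 5356/9382 = $2495.32
= Alice: $1875.68, Bob: $2495.32

Alice: $1875.68, Bob: $2495.32


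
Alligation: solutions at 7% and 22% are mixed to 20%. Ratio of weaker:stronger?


Let x parts of 7% mix with y parts of 22%.
7x + 22y = 20(x + y)
7x + 22y = 20x + 20y
x(7 - 20) = y(20 - 22)
x/y = (22 - 20)/(20 - 7) = 2/13
Simplify: 2:13
= 2:13

2:13


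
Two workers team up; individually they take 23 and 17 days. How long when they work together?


Rate of A = 1/23 per day
Rate of B = 1/17 per day
Combined rate = 1/23 + 1/17 = 40/391 ≈ 0.1023 per day
Days = 1 / combined rate = 391/40
≈ 9.78 days

9.78 days


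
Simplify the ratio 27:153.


GCD(27, 153) = 9
27/9 : 153/9
= 3:17

3:17


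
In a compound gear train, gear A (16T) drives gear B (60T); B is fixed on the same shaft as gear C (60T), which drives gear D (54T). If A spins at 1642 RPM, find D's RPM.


Stage 1: RPM_B = RPM_A × t_A/t_B = 1642 × 16/60 = 26272/60 ≈ 437.87
B and C share a shaft → RPM_C = RPM_B
Stage 2: RPM_D = RPM_C × t_C/t_D = RPM_A × (t_A×t_C)/(t_B×t_D)
Overall ratio = (16×60)/(60×54) = 960/3240
RPM_D = 1642 × 960/3240 = 1576320/3240
≈ 486.52 RPM

486.52 RPM


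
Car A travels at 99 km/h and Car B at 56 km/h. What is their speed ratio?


Ratio = 99:56
GCD = 1
Simplified = 99:56
Time ratio (same distance) = 56:99
Speed ratio = 99:56

99:56


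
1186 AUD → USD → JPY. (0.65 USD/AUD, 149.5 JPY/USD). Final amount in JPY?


Step 1: 1186 AUD × 0.65 = 770.90 USD
Step 2: 770.90 USD × 149.5 = 115249.55 JPY
Implied rate AUD→JPY = 0.65 × 149.5 = 97.1750
= 115249.55 JPY

115249.55 JPY


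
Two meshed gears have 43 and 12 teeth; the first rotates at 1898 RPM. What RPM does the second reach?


Gear ratio = 43:12 = 43:12
RPM_B = RPM_A × (teeth_A / teeth_B)
= 1898 × (43/12)
= 6801.2 RPM

6801.2 RPM


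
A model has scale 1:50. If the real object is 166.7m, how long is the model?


Model size = real / scale
= 166.7 / 50
= 3.3340 m

3.3340 m


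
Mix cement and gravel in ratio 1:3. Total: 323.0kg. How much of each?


Total parts = 1 + 3 = 4
cement: 323.0 × 1/4 = 80.8kg
gravel: 323.0 × 3/4 = 242.3kg
= 80.8kg and 242.3kg

80.8kg and 242.3kg


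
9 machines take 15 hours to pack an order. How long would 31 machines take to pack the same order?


Inverse proportion: x × y = constant
k = 9 × 15 = 135
y₂ = k / 31 = 135 / 31
= 4.35

4.35


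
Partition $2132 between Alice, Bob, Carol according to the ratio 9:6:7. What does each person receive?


Total parts = 9 + 6 + 7 = 22
Alice: 2132 × 9/22 = 872.18
Bob: 2132 × 6/22 = 581.45
Carol: 2132 × 7/22 = 678.36
= Alice: $872.18, Bob: $581.45, Carol: $678.36

Alice: $872.18, Bob: $581.45, Carol: $678.36


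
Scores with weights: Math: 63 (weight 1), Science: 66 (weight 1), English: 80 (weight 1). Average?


Numerator = 63×1 + 66×1 + 80×1
= 63 + 66 + 80
= 209
Total weight = 3
Weighted avg = 209/3
= 69.67

69.67


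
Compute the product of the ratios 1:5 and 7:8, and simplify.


Compound ratio = (1×7) : (5×8)
= 7:40
GCD = 1
= 7:40

7:40


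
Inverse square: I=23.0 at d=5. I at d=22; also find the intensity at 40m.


I₁d₁² = I₂d₂²
I at 22m = 23.0 × (5/22)² = 23.0 × 25/484 = 575/484 ≈ 1.1880
I at 40m = 23.0 × (5/40)² = 23.0 × 25/1600 = 575/1600 ≈ 0.3594
= 1.1880 and 0.3594

1.1880 and 0.3594


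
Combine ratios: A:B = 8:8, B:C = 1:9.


Match B: multiply A:B by 1 → 8:8
Multiply B:C by 8 → 8:72
Combined: 8:8:72
GCD = 8
= 1:1:9

1:1:9


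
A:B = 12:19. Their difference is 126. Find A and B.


Let A = 12k, B = 19k.
19k - 12k = 126
7k = 126 → k = 126/7 = 18
A = 12×18 = 216, B = 19×18 = 342
= A = 216, B = 342

A = 216, B = 342


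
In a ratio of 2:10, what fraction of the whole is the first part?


Total parts = 2 + 10 = 12
First part: 2/12 = 1/6
= 1/6

1/6


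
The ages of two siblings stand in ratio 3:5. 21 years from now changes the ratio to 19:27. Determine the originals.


Let A = 3k, B = 5k.
(3k + 21) / (5k + 21) = 19/27
Cross-multiply: 27(3k + 21) = 19(5k + 21)
81k + 567 = 95k + 399
81k - 95k = 399 - 567
-14k = -168
k = -168/-14 = 12
A = 3×12 = 36, B = 5×12 = 60
= A = 36, B = 60

A = 36, B = 60


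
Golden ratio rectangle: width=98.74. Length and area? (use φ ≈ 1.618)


φ = (1 + √5) / 2 ≈ 1.618
Length = width × φ = 98.74 × 1.618 = 159.76132
≈ 159.76
Area = width × length = 98.74 × 159.76132 = 15774.8327368 ≈ 15774.83
= Length: 159.76, Area: 15774.83

Length: 159.76, Area: 15774.83


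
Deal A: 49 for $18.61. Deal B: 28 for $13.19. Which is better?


Deal A: $18.61/49 = $0.3798/unit
Deal B: $13.19/28 = $0.4711/unit
A is cheaper per unit
= Deal A

Deal A


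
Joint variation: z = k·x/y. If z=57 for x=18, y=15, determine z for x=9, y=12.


z = k·x/y
Solve for k using the known point: k = z·y/x = 57×15/18 = 855/18 = 47.5000
Now evaluate at x=9, y=12:
z = k × 9 / 12 = (855 × 9) / (18 × 12) = 7695/216
= 35.6250

35.6250


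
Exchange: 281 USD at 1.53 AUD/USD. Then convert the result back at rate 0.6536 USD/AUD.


Amount × rate = 281 × 1.53 = 429.93 AUD
Round-trip: 429.93 × 0.6536 = 281.00 USD
= 429.93 AUD, then 281.00 USD

429.93 AUD, then 281.00 USD


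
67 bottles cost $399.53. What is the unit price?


Unit rate = total / quantity
= 399.53 / 67
= $5.96 per unit

$5.96 per unit


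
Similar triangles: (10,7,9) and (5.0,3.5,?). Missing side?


Scale factor = 5.0/10 = 0.5
Missing side = 9 × 0.5
= 4.5

4.5


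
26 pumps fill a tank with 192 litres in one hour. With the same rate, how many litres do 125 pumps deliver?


Direct proportion: y/x = constant
k = 192/26 ≈ 7.3846
y₂ = k × 125 = 192 × 125 / 26 = 24000/26
≈ 923.08

923.08


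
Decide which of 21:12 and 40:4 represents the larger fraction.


21/12 = 1.7500
40/4 = 10.0000
1.7500 < 10.0000, so 21:12 is less
= 40:4

40:4


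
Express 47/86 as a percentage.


Percentage = (part / whole) × 100
= (47 / 86) × 100
≈ 54.65%

54.65%


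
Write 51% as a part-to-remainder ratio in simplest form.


51% means 51 parts out of 100; remainder = 49
Part : remainder = 51:49
GCD = 1
= 51:49

51:49


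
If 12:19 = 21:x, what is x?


Cross multiply: 12 × x = 19 × 21
12x = 399
x = 399 / 12
= 33.25

33.25


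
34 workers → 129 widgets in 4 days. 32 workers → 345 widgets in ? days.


Days ∝ work / workers, so d₂ = d₁ × (m₁/m₂) × (w₂/w₁)
Workers factor (inverse): 34/32 = 1.0625
Work factor (direct): 345/129 ≈ 2.6744
d₂ = 4 × 34/32 × 345/129 = (4 × 34 × 345) / (32 × 129) = 46920/4128
≈ 11.37 days

11.37 days


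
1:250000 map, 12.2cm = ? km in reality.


Real distance = map distance × scale
= 12.2cm × 250000
= 3050000 cm = 30500.0 m
= 30.500 km

30.500 km


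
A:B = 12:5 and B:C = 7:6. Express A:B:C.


Match B: multiply A:B by 7 → 84:35
Multiply B:C by 5 → 35:30
Combined: 84:35:30
GCD = 1
= 84:35:30

84:35:30


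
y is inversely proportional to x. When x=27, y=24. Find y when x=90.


Inverse proportion: x × y = constant
k = 27 × 24 = 648
y₂ = k / 90 = 648 / 90
= 7.20

7.20


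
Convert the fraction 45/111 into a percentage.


Percentage = (part / whole) × 100
= (45 / 111) × 100
≈ 40.54%

40.54%


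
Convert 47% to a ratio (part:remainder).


47% means 47 parts out of 100; remainder = 53
Part : remainder = 47:53
GCD = 1
= 47:53

47:53


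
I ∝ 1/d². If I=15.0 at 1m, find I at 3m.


I₁d₁² = I₂d₂²
I₂ = I₁ × (d₁/d₂)²
= 15.0 × (1/3)²
= 15.0 × 1/9
= 15/9
≈ 1.6667

1.6667


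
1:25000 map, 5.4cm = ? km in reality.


Real distance = map distance × scale
= 5.4cm × 25000
= 135000 cm = 1350.0 m
= 1.350 km

1.350 km


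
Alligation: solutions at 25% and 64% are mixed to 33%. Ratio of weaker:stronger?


Let x parts of 25% mix with y parts of 64%.
25x + 64y = 33(x + y)
25x + 64y = 33x + 33y
x(25 - 33) = y(33 - 64)
x/y = (64 - 33)/(33 - 25) = 31/8
Simplify: 31:8
= 31:8

31:8


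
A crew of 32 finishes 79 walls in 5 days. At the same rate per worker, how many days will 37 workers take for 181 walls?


Days ∝ work / workers, so d₂ = d₁ × (m₁/m₂) × (w₂/w₁)
Workers factor (inverse): 32/37 ≈ 0.8649
Work factor (direct): 181/79 ≈ 2.2911
d₂ = 5 × 32/37 × 181/79 = (5 × 32 × 181) / (37 × 79) = 28960/2923
≈ 9.91 days

9.91 days


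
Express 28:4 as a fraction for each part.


Total parts = 28 + 4 = 32
First part: 28/32 = 7/8
Second part: 4/32 = 1/8
= 7/8 and 1/8

7/8 and 1/8


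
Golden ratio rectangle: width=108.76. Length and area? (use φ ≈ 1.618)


φ = (1 + √5) / 2 ≈ 1.618
Length = width × φ = 108.76 × 1.618 = 175.97368
≈ 175.97
Area = width × length = 108.76 × 175.97368 = 19138.8974368 ≈ 19138.90
= Length: 175.97, Area: 19138.90

Length: 175.97, Area: 19138.90


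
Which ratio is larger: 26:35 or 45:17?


26/35 = 0.7429
45/17 = 2.6471
0.7429 < 2.6471, so 26:35 is less
= 45:17

45:17


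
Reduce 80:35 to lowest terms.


GCD(80, 35) = 5
80/5 : 35/5
= 16:7

16:7


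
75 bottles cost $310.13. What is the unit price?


Unit rate = total / quantity
= 310.13 / 75
= $4.14 per unit

$4.14 per unit


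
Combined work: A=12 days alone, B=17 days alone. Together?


Rate of A = 1/12 per day
Rate of B = 1/17 per day
Combined rate = 1/12 + 1/17 = 29/204 ≈ 0.1422 per day
Days = 1 / combined rate = 204/29
≈ 7.03 days

7.03 days


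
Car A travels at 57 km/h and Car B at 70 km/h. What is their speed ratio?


Ratio = 57:70
GCD = 1
Simplified = 57:70
Time ratio (same distance) = 70:57
Speed ratio = 57:70

57:70


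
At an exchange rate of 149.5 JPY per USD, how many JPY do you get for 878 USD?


Amount × rate = 878 × 149.5
= 131261.00 JPY

131261.00 JPY


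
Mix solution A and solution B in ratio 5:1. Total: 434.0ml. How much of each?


Total parts = 5 + 1 = 6
solution A: 434.0 × 5/6 = 361.7ml
solution B: 434.0 × 1/6 = 72.3ml
= 361.7ml and 72.3ml

361.7ml and 72.3ml


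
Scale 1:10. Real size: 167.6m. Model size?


Model size = real / scale
= 167.6 / 10
= 16.7600 m

16.7600 m


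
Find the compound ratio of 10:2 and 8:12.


Compound ratio = (10×8) : (2×12)
= 80:24
GCD = 8
= 10:3

10:3


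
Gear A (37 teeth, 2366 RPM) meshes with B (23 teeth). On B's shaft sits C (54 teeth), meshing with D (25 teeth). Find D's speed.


Stage 1: RPM_B = RPM_A × t_A/t_B = 2366 × 37/23 = 87542/23 ≈ 3806.17
B and C share a shaft → RPM_C = RPM_B
Stage 2: RPM_D = RPM_C × t_C/t_D = RPM_A × (t_A×t_C)/(t_B×t_D)
Overall ratio = (37×54)/(23×25) = 1998/575
RPM_D = 2366 × 1998/575 = 4727268/575
≈ 8221.34 RPM

8221.34 RPM


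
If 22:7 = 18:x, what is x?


Cross multiply: 22 × x = 7 × 18
22x = 126
x = 126 / 22
= 5.73

5.73


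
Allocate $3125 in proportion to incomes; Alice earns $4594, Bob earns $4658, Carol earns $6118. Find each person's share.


Total income = 4594 + 4658 + 6118 = $15370
Alice: $3125 × 4594/15370 = $934.04
Bob: $3125 × 4658/15370 = $947.06
Carol: $3125 × 6118/15370 = $1243.90
= Alice: $934.04, Bob: $947.06, Carol: $1243.90

Alice: $934.04, Bob: $947.06, Carol: $1243.90


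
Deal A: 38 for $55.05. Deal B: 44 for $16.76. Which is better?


Deal A: $55.05/38 = $1.4487/unit
Deal B: $16.76/44 = $0.3809/unit
B is cheaper per unit
= Deal B

Deal B


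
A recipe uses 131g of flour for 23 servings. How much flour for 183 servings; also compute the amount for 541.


Direct proportion: y/x = constant
k = 131/23 ≈ 5.6957
y at x=183: k × 183 = 131 × 183 / 23 = 23973/23 ≈ 1042.30
y at x=541: k × 541 = 131 × 541 / 23 = 70871/23 ≈ 3081.35
= 1042.30 and 3081.35

1042.30 and 3081.35


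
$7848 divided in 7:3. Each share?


Total parts = 7 + 3 = 10
Part 1: 7848 × 7/10 = 5493.60
Part 2: 7848 × 3/10 = 2354.40
= Part 1: $5493.60, Part 2: $2354.40

Part 1: $5493.60, Part 2: $2354.40


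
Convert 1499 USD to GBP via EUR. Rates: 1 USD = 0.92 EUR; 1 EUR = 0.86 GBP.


Step 1: 1499 USD × 0.92 = 1379.08 EUR
Step 2: 1379.08 EUR × 0.86 = 1186.01 GBP
Implied rate USD→GBP = 0.92 × 0.86 = 0.7912
= 1186.01 GBP

1186.01 GBP


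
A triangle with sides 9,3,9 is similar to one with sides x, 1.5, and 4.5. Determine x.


Scale factor = 1.5/3 = 0.5
Missing side = 9 × 0.5
= 4.5

4.5


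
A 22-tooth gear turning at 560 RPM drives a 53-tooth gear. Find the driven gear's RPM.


Gear ratio = 22:53 = 22:53
RPM_B = RPM_A × (teeth_A / teeth_B)
= 560 × (22/53)
= 232.5 RPM

232.5 RPM


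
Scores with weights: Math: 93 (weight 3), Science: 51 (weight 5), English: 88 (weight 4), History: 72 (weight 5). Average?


Numerator = 93×3 + 51×5 + 88×4 + 72×5
= 279 + 255 + 352 + 360
= 1246
Total weight = 17
Weighted avg = 1246/17
= 73.29

73.29


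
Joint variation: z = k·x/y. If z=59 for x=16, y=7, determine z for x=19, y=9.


z = k·x/y
Solve for k using the known point: k = z·y/x = 59×7/16 = 413/16 = 25.8125
Now evaluate at x=19, y=9:
z = k × 19 / 9 = (413 × 19) / (16 × 9) = 7847/144
≈ 54.4931

54.4931


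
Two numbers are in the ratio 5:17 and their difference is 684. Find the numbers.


Let A = 5k, B = 17k.
17k - 5k = 684
12k = 684 → k = 684/12 = 57
A = 5×57 = 285, B = 17×57 = 969
= A = 285, B = 969

A = 285, B = 969


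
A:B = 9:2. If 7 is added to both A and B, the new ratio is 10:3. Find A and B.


Let A = 9k, B = 2k.
(9k + 7) / (2k + 7) = 10/3
Cross-multiply: 3(9k + 7) = 10(2k + 7)
27k + 21 = 20k + 70
27k - 20k = 70 - 21
7k = 49
k = 49/7 = 7
A = 9×7 = 63, B = 2×7 = 14
= A = 63, B = 14

A = 63, B = 14


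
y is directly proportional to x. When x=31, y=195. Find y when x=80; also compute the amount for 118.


Direct proportion: y/x = constant
k = 195/31 ≈ 6.2903
y at x=80: k × 80 = 195 × 80 / 31 = 15600/31 ≈ 503.23
y at x=118: k × 118 = 195 × 118 / 31 = 23010/31 ≈ 742.26
= 503.23 and 742.26

503.23 and 742.26


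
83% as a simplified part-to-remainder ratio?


83% means 83 parts out of 100; remainder = 17
Part : remainder = 83:17
GCD = 1
= 83:17

83:17


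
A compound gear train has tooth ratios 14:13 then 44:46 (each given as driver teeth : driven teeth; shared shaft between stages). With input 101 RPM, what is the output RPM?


Stage 1: RPM_B = RPM_A × t_A/t_B = 101 × 14/13 = 1414/13 ≈ 108.77
B and C share a shaft → RPM_C = RPM_B
Stage 2: RPM_D = RPM_C × t_C/t_D = RPM_A × (t_A×t_C)/(t_B×t_D)
Overall ratio = (14×44)/(13×46) = 616/598
RPM_D = 101 × 616/598 = 62216/598
≈ 104.04 RPM

104.04 RPM


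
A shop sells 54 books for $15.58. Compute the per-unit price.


Unit rate = total / quantity
= 15.58 / 54
= $0.29 per unit

$0.29 per unit


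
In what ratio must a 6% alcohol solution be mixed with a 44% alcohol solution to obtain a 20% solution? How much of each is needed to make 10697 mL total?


Let x parts of 6% mix with y parts of 44%.
6x + 44y = 20(x + y)
6x + 44y = 20x + 20y
x(6 - 20) = y(20 - 44)
x/y = (44 - 20)/(20 - 6) = 24/14
Simplify: 12:7
Total parts = 19; one part = 10697/19 = 563.00 mL
6% solution: 12×563.00 = 6756.00 mL
44% solution: 7×563.00 = 3941.00 mL
= ratio 12:7; 6756.00 mL and 3941.00 mL

ratio 12:7; 6756.00 mL and 3941.00 mL


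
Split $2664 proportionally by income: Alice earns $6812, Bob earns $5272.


Total income = 6812 + 5272 = $12084
Alice: $2664 × 6812/12084 = $1501.75
Bob: $2664 × 5272/12084 = $1162.25
= Alice: $1501.75, Bob: $1162.25

Alice: $1501.75, Bob: $1162.25


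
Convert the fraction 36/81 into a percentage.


Percentage = (part / whole) × 100
= (36 / 81) × 100
≈ 44.44%

44.44%


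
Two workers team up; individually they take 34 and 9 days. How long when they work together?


Rate of A = 1/34 per day
Rate of B = 1/9 per day
Combined rate = 1/34 + 1/9 = 43/306 ≈ 0.1405 per day
Days = 1 / combined rate = 306/43
≈ 7.12 days

7.12 days


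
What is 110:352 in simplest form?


GCD(110, 352) = 22
110/22 : 352/22
= 5:16

5:16


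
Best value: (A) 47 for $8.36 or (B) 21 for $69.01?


Deal A: $8.36/47 = $0.1779/unit
Deal B: $69.01/21 = $3.2862/unit
A is cheaper per unit
= Deal A

Deal A


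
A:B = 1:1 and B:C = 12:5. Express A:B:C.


Match B: multiply A:B by 12 → 12:12
Multiply B:C by 1 → 12:5
Combined: 12:12:5
GCD = 1
= 12:12:5

12:12:5


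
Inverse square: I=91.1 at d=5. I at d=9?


I₁d₁² = I₂d₂²
I₂ = I₁ × (d₁/d₂)²
= 91.1 × (5/9)²
= 91.1 × 25/81
= 2277.5/81
≈ 28.1173

28.1173


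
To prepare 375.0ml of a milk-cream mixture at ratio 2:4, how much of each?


Total parts = 2 + 4 = 6
milk: 375.0 × 2/6 = 125.0ml
cream: 375.0 × 4/6 = 250.0ml
= 125.0ml and 250.0ml

125.0ml and 250.0ml


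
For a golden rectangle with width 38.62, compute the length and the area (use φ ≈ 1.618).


φ = (1 + √5) / 2 ≈ 1.618
Length = width × φ = 38.62 × 1.618 = 62.48716
≈ 62.49
Area = width × length = 38.62 × 62.48716 = 2413.2541192 ≈ 2413.25
= Length: 62.49, Area: 2413.25

Length: 62.49, Area: 2413.25


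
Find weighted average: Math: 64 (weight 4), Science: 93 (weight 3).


Numerator = 64×4 + 93×3
= 256 + 279
= 535
Total weight = 7
Weighted avg = 535/7
= 76.43

76.43


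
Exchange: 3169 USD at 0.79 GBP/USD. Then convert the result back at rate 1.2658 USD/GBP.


Amount × rate = 3169 × 0.79 = 2503.51 GBP
Round-trip: 2503.51 × 1.2658 = 3168.94 USD
= 2503.51 GBP, then 3168.94 USD

2503.51 GBP, then 3168.94 USD


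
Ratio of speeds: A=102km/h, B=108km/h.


Ratio = 102:108
GCD = 6
Simplified = 17:18
Time ratio (same distance) = 18:17
Speed ratio = 17:18

17:18


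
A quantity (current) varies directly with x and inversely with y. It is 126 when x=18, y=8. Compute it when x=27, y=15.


z = k·x/y
Solve for k using the known point: k = z·y/x = 126×8/18 = 1008/18 = 56.0000
Now evaluate at x=27, y=15:
z = k × 27 / 15 = (1008 × 27) / (18 × 15) = 27216/270
= 100.8000

100.8000


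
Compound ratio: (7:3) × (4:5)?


Compound ratio = (7×4) : (3×5)
= 28:15
GCD = 1
= 28:15

28:15
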